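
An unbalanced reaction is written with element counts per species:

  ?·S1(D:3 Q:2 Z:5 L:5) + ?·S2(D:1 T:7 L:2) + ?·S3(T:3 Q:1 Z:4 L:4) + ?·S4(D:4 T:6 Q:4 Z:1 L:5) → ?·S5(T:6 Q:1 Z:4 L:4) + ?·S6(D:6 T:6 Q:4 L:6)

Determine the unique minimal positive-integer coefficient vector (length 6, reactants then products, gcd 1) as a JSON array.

D: 1·3+3·1+3·0+3·4 = 18 | 5·0+3·6 = 18
T: 1·0+3·7+3·3+3·6 = 48 | 5·6+3·6 = 48
Q: 1·2+3·0+3·1+3·4 = 17 | 5·1+3·4 = 17
Z: 1·5+3·0+3·4+3·1 = 20 | 5·4+3·0 = 20
L: 1·5+3·2+3·4+3·5 = 38 | 5·4+3·6 = 38
gcd(1,3,3,3,5,3) = 1

Coefficients: [1, 3, 3, 3, 5, 3]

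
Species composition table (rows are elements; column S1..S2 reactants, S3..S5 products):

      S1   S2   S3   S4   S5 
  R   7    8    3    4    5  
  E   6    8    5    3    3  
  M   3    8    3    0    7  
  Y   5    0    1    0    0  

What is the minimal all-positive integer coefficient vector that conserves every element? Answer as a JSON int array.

R: 1·7+5·8 = 47 | 5·3+3·4+4·5 = 47
E: 1·6+5·8 = 46 | 5·5+3·3+4·3 = 46
M: 1·3+5·8 = 43 | 5·3+3·0+4·7 = 43
Y: 1·5+5·0 = 5 | 5·1+3·0+4·0 = 5
gcd(1,5,5,3,4) = 1

Coefficients: [1, 5, 5, 3, 4]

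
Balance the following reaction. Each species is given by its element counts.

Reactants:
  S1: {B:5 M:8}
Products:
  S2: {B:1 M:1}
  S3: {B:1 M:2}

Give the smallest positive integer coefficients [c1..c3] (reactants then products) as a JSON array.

B: 1·5 = 5 | 2·1+3·1 = 5
M: 1·8 = 8 | 2·1+3·2 = 8
gcd(1,2,3) = 1

Coefficients: [1, 2, 3]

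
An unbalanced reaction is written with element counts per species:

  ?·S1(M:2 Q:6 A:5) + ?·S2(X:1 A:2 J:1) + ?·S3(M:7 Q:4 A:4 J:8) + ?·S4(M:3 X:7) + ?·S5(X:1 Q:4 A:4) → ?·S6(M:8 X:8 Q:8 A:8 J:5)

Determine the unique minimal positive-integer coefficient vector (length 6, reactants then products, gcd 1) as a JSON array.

Coefficients: [2, 1, 3, 5, 4, 5]

M: 2·2+1·0+3·7+5·3+4·0 = 40 | 5·8 = 40
X: 2·0+1·1+3·0+5·7+4·1 = 40 | 5·8 = 40
Q: 2·6+1·0+3·4+5·0+4·4 = 40 | 5·8 = 40
A: 2·5+1·2+3·4+5·0+4·4 = 40 | 5·8 = 40
J: 2·0+1·1+3·8+5·0+4·0 = 25 | 5·5 = 25
gcd(2,1,3,5,4,5) = 1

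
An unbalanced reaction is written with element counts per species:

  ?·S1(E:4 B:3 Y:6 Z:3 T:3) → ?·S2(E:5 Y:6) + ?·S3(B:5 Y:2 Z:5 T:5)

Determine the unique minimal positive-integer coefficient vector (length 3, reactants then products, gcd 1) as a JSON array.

Coefficients: [5, 4, 3]

E: 5·4 = 20 | 4·5+3·0 = 20
B: 5·3 = 15 | 4·0+3·5 = 15
Y: 5·6 = 30 | 4·6+3·2 = 30
Z: 5·3 = 15 | 4·0+3·5 = 15
T: 5·3 = 15 | 4·0+3·5 = 15
gcd(5,4,3) = 1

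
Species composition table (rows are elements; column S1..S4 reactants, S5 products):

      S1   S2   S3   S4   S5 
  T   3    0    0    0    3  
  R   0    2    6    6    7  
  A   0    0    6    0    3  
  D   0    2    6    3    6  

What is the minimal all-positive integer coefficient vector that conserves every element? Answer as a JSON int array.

Coefficients: [6, 6, 3, 2, 6]

T: 6·3+6·0+3·0+2·0 = 18 | 6·3 = 18
R: 6·0+6·2+3·6+2·6 = 42 | 6·7 = 42
A: 6·0+6·0+3·6+2·0 = 18 | 6·3 = 18
D: 6·0+6·2+3·6+2·3 = 36 | 6·6 = 36
gcd(6,6,3,2,6) = 1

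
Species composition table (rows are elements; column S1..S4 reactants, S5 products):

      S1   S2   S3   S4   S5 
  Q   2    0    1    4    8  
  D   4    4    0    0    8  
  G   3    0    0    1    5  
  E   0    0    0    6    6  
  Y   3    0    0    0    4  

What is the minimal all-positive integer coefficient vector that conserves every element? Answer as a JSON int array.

Coefficients: [4, 2, 4, 3, 3]

Q: 4·2+2·0+4·1+3·4 = 24 | 3·8 = 24
D: 4·4+2·4+4·0+3·0 = 24 | 3·8 = 24
G: 4·3+2·0+4·0+3·1 = 15 | 3·5 = 15
E: 4·0+2·0+4·0+3·6 = 18 | 3·6 = 18
Y: 4·3+2·0+4·0+3·0 = 12 | 3·4 = 12
gcd(4,2,4,3,3) = 1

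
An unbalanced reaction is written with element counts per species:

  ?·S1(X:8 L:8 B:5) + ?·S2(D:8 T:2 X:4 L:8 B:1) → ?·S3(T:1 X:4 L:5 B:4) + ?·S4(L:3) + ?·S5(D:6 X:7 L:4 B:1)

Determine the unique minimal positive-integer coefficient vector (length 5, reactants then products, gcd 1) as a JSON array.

Coefficients: [5, 3, 6, 6, 4]

D: 5·0+3·8 = 24 | 6·0+6·0+4·6 = 24
T: 5·0+3·2 = 6 | 6·1+6·0+4·0 = 6
X: 5·8+3·4 = 52 | 6·4+6·0+4·7 = 52
L: 5·8+3·8 = 64 | 6·5+6·3+4·4 = 64
B: 5·5+3·1 = 28 | 6·4+6·0+4·1 = 28
gcd(5,3,6,6,4) = 1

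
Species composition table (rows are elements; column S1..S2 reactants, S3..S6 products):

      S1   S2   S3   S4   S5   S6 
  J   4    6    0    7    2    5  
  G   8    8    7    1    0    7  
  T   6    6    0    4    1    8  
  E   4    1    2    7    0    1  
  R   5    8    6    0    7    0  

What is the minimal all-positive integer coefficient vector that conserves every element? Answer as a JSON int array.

Coefficients: [4, 4, 4, 1, 4, 5]

J: 4·4+4·6 = 40 | 4·0+1·7+4·2+5·5 = 40
G: 4·8+4·8 = 64 | 4·7+1·1+4·0+5·7 = 64
T: 4·6+4·6 = 48 | 4·0+1·4+4·1+5·8 = 48
E: 4·4+4·1 = 20 | 4·2+1·7+4·0+5·1 = 20
R: 4·5+4·8 = 52 | 4·6+1·0+4·7+5·0 = 52
gcd(4,4,4,1,4,5) = 1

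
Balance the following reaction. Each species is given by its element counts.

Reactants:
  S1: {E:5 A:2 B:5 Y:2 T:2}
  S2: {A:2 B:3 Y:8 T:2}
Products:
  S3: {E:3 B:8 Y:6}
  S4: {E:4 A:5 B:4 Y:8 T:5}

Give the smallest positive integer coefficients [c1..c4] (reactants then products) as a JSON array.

E: 5·5+5·0 = 25 | 3·3+4·4 = 25
A: 5·2+5·2 = 20 | 3·0+4·5 = 20
B: 5·5+5·3 = 40 | 3·8+4·4 = 40
Y: 5·2+5·8 = 50 | 3·6+4·8 = 50
T: 5·2+5·2 = 20 | 3·0+4·5 = 20
gcd(5,5,3,4) = 1

Coefficients: [5, 5, 3, 4]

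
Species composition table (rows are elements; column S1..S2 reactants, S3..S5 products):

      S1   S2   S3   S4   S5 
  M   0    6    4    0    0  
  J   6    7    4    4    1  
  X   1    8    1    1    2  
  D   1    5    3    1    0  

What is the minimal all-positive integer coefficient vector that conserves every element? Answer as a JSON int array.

M: 4·0+2·6 = 12 | 3·4+5·0+6·0 = 12
J: 4·6+2·7 = 38 | 3·4+5·4+6·1 = 38
X: 4·1+2·8 = 20 | 3·1+5·1+6·2 = 20
D: 4·1+2·5 = 14 | 3·3+5·1+6·0 = 14
gcd(4,2,3,5,6) = 1

Coefficients: [4, 2, 3, 5, 6]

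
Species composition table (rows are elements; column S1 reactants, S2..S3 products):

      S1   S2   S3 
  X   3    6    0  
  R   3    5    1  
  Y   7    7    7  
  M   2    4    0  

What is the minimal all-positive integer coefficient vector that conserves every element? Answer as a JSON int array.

Coefficients: [2, 1, 1]

X: 2·3 = 6 | 1·6+1·0 = 6
R: 2·3 = 6 | 1·5+1·1 = 6
Y: 2·7 = 14 | 1·7+1·7 = 14
M: 2·2 = 4 | 1·4+1·0 = 4
gcd(2,1,1) = 1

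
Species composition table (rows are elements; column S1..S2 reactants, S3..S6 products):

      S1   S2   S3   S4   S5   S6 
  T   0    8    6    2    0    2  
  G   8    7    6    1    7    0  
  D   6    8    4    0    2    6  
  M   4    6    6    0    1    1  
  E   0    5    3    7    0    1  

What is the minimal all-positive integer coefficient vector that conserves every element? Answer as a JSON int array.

T: 2·0+6·8 = 48 | 6·6+1·2+3·0+5·2 = 48
G: 2·8+6·7 = 58 | 6·6+1·1+3·7+5·0 = 58
D: 2·6+6·8 = 60 | 6·4+1·0+3·2+5·6 = 60
M: 2·4+6·6 = 44 | 6·6+1·0+3·1+5·1 = 44
E: 2·0+6·5 = 30 | 6·3+1·7+3·0+5·1 = 30
gcd(2,6,6,1,3,5) = 1

Coefficients: [2, 6, 6, 1, 3, 5]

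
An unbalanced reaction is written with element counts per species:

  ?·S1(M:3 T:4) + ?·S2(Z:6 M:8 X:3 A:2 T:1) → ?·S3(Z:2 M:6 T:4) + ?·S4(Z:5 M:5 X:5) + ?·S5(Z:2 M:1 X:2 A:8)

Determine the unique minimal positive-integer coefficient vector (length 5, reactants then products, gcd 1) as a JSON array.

Z: 5·0+4·6 = 24 | 6·2+2·5+1·2 = 24
M: 5·3+4·8 = 47 | 6·6+2·5+1·1 = 47
X: 5·0+4·3 = 12 | 6·0+2·5+1·2 = 12
A: 5·0+4·2 = 8 | 6·0+2·0+1·8 = 8
T: 5·4+4·1 = 24 | 6·4+2·0+1·0 = 24
gcd(5,4,6,2,1) = 1

Coefficients: [5, 4, 6, 2, 1]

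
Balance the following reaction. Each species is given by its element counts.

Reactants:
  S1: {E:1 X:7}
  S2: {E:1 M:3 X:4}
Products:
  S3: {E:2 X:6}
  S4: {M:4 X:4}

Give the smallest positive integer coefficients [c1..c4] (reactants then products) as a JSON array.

Coefficients: [2, 4, 3, 3]

E: 2·1+4·1 = 6 | 3·2+3·0 = 6
M: 2·0+4·3 = 12 | 3·0+3·4 = 12
X: 2·7+4·4 = 30 | 3·6+3·4 = 30
gcd(2,4,3,3) = 1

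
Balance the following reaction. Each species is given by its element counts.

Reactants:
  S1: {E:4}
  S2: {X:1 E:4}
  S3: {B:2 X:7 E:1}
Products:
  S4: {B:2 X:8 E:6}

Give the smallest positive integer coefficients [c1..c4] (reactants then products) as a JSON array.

B: 1·0+4·0+4·2 = 8 | 4·2 = 8
X: 1·0+4·1+4·7 = 32 | 4·8 = 32
E: 1·4+4·4+4·1 = 24 | 4·6 = 24
gcd(1,4,4,4) = 1

Coefficients: [1, 4, 4, 4]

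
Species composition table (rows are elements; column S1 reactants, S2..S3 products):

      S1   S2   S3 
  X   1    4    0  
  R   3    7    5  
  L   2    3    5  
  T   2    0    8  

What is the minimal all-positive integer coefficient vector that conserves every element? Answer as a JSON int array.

X: 4·1 = 4 | 1·4+1·0 = 4
R: 4·3 = 12 | 1·7+1·5 = 12
L: 4·2 = 8 | 1·3+1·5 = 8
T: 4·2 = 8 | 1·0+1·8 = 8
gcd(4,1,1) = 1

Coefficients: [4, 1, 1]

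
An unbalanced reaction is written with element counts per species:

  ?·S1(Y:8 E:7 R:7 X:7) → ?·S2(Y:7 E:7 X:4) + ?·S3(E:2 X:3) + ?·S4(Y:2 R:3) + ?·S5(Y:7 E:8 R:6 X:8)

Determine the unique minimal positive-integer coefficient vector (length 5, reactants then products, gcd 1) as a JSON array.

Coefficients: [3, 1, 3, 5, 1]

Y: 3·8 = 24 | 1·7+3·0+5·2+1·7 = 24
E: 3·7 = 21 | 1·7+3·2+5·0+1·8 = 21
R: 3·7 = 21 | 1·0+3·0+5·3+1·6 = 21
X: 3·7 = 21 | 1·4+3·3+5·0+1·8 = 21
gcd(3,1,3,5,1) = 1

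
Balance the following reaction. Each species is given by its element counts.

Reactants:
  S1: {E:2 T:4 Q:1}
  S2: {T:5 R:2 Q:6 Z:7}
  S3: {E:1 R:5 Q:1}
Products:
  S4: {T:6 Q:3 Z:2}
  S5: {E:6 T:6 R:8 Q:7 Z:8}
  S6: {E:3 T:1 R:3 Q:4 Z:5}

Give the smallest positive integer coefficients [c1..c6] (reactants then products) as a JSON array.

E: 4·2+3·0+1·1 = 9 | 4·0+1·6+1·3 = 9
T: 4·4+3·5+1·0 = 31 | 4·6+1·6+1·1 = 31
R: 4·0+3·2+1·5 = 11 | 4·0+1·8+1·3 = 11
Q: 4·1+3·6+1·1 = 23 | 4·3+1·7+1·4 = 23
Z: 4·0+3·7+1·0 = 21 | 4·2+1·8+1·5 = 21
gcd(4,3,1,4,1,1) = 1

Coefficients: [4, 3, 1, 4, 1, 1]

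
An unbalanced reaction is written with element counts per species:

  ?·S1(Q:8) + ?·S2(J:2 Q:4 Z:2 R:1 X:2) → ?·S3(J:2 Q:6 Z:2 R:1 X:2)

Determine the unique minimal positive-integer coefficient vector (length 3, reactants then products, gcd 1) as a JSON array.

J: 1·0+4·2 = 8 | 4·2 = 8
Q: 1·8+4·4 = 24 | 4·6 = 24
Z: 1·0+4·2 = 8 | 4·2 = 8
R: 1·0+4·1 = 4 | 4·1 = 4
X: 1·0+4·2 = 8 | 4·2 = 8
gcd(1,4,4) = 1

Coefficients: [1, 4, 4]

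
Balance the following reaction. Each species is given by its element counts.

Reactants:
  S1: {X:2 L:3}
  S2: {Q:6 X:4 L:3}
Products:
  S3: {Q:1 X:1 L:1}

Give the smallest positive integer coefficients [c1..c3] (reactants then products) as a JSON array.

Q: 1·0+1·6 = 6 | 6·1 = 6
X: 1·2+1·4 = 6 | 6·1 = 6
L: 1·3+1·3 = 6 | 6·1 = 6
gcd(1,1,6) = 1

Coefficients: [1, 1, 6]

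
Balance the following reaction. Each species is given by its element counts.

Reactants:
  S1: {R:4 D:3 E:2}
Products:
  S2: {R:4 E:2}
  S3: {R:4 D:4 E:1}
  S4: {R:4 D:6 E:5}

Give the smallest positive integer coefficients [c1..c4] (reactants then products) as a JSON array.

R: 6·4 = 24 | 2·4+3·4+1·4 = 24
D: 6·3 = 18 | 2·0+3·4+1·6 = 18
E: 6·2 = 12 | 2·2+3·1+1·5 = 12
gcd(6,2,3,1) = 1

Coefficients: [6, 2, 3, 1]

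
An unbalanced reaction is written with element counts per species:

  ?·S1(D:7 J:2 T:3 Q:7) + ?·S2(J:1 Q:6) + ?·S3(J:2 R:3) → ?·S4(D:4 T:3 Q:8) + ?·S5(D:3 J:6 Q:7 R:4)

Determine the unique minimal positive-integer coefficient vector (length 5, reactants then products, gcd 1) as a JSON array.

D: 3·7+4·0+4·0 = 21 | 3·4+3·3 = 21
J: 3·2+4·1+4·2 = 18 | 3·0+3·6 = 18
T: 3·3+4·0+4·0 = 9 | 3·3+3·0 = 9
Q: 3·7+4·6+4·0 = 45 | 3·8+3·7 = 45
R: 3·0+4·0+4·3 = 12 | 3·0+3·4 = 12
gcd(3,4,4,3,3) = 1

Coefficients: [3, 4, 4, 3, 3]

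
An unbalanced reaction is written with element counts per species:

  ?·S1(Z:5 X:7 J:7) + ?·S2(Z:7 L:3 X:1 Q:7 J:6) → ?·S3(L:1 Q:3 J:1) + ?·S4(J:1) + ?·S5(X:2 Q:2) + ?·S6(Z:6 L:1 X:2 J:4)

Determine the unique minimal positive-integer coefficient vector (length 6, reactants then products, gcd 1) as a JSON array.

Coefficients: [1, 1, 1, 4, 2, 2]

Z: 1·5+1·7 = 12 | 1·0+4·0+2·0+2·6 = 12
L: 1·0+1·3 = 3 | 1·1+4·0+2·0+2·1 = 3
X: 1·7+1·1 = 8 | 1·0+4·0+2·2+2·2 = 8
Q: 1·0+1·7 = 7 | 1·3+4·0+2·2+2·0 = 7
J: 1·7+1·6 = 13 | 1·1+4·1+2·0+2·4 = 13
gcd(1,1,1,4,2,2) = 1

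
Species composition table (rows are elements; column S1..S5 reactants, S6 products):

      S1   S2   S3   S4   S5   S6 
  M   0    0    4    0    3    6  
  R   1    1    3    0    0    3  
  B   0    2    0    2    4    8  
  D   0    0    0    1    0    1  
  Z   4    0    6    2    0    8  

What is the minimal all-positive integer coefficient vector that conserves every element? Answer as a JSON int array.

Coefficients: [3, 3, 3, 5, 6, 5]

M: 3·0+3·0+3·4+5·0+6·3 = 30 | 5·6 = 30
R: 3·1+3·1+3·3+5·0+6·0 = 15 | 5·3 = 15
B: 3·0+3·2+3·0+5·2+6·4 = 40 | 5·8 = 40
D: 3·0+3·0+3·0+5·1+6·0 = 5 | 5·1 = 5
Z: 3·4+3·0+3·6+5·2+6·0 = 40 | 5·8 = 40
gcd(3,3,3,5,6,5) = 1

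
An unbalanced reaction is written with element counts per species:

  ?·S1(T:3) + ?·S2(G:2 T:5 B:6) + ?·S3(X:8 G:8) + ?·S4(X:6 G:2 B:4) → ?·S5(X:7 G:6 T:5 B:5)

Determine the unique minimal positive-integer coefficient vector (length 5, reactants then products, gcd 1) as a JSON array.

X: 5·0+3·0+3·8+3·6 = 42 | 6·7 = 42
G: 5·0+3·2+3·8+3·2 = 36 | 6·6 = 36
T: 5·3+3·5+3·0+3·0 = 30 | 6·5 = 30
B: 5·0+3·6+3·0+3·4 = 30 | 6·5 = 30
gcd(5,3,3,3,6) = 1

Coefficients: [5, 3, 3, 3, 6]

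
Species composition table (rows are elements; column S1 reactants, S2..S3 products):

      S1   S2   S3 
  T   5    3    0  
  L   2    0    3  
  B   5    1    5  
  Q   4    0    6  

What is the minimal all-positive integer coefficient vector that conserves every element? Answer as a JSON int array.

Coefficients: [3, 5, 2]

T: 3·5 = 15 | 5·3+2·0 = 15
L: 3·2 = 6 | 5·0+2·3 = 6
B: 3·5 = 15 | 5·1+2·5 = 15
Q: 3·4 = 12 | 5·0+2·6 = 12
gcd(3,5,2) = 1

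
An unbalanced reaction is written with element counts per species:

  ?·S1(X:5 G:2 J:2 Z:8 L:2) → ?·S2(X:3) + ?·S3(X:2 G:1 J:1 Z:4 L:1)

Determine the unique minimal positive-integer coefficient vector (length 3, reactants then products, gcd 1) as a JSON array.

X: 3·5 = 15 | 1·3+6·2 = 15
G: 3·2 = 6 | 1·0+6·1 = 6
J: 3·2 = 6 | 1·0+6·1 = 6
Z: 3·8 = 24 | 1·0+6·4 = 24
L: 3·2 = 6 | 1·0+6·1 = 6
gcd(3,1,6) = 1

Coefficients: [3, 1, 6]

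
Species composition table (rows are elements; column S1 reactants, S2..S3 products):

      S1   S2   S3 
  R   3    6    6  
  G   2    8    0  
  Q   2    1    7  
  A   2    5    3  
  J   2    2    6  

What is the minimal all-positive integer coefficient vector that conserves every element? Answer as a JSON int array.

Coefficients: [4, 1, 1]

R: 4·3 = 12 | 1·6+1·6 = 12
G: 4·2 = 8 | 1·8+1·0 = 8
Q: 4·2 = 8 | 1·1+1·7 = 8
A: 4·2 = 8 | 1·5+1·3 = 8
J: 4·2 = 8 | 1·2+1·6 = 8
gcd(4,1,1) = 1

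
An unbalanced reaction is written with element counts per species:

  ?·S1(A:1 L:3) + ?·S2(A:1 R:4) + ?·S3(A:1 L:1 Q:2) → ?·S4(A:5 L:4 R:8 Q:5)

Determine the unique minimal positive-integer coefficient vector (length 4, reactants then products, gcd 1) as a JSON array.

Coefficients: [1, 4, 5, 2]

A: 1·1+4·1+5·1 = 10 | 2·5 = 10
L: 1·3+4·0+5·1 = 8 | 2·4 = 8
R: 1·0+4·4+5·0 = 16 | 2·8 = 16
Q: 1·0+4·0+5·2 = 10 | 2·5 = 10
gcd(1,4,5,2) = 1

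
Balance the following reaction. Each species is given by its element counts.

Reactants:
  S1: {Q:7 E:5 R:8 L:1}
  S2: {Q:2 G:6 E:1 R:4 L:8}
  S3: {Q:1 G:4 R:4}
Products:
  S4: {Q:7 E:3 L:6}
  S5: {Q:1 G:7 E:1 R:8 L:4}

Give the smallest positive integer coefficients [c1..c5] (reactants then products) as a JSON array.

Q: 2·7+5·2+3·1 = 27 | 3·7+6·1 = 27
G: 2·0+5·6+3·4 = 42 | 3·0+6·7 = 42
E: 2·5+5·1+3·0 = 15 | 3·3+6·1 = 15
R: 2·8+5·4+3·4 = 48 | 3·0+6·8 = 48
L: 2·1+5·8+3·0 = 42 | 3·6+6·4 = 42
gcd(2,5,3,3,6) = 1

Coefficients: [2, 5, 3, 3, 6]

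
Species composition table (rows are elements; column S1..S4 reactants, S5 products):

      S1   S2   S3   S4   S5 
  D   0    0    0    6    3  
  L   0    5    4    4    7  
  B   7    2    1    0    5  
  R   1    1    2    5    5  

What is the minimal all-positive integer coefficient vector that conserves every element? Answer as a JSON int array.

Coefficients: [3, 2, 5, 3, 6]

D: 3·0+2·0+5·0+3·6 = 18 | 6·3 = 18
L: 3·0+2·5+5·4+3·4 = 42 | 6·7 = 42
B: 3·7+2·2+5·1+3·0 = 30 | 6·5 = 30
R: 3·1+2·1+5·2+3·5 = 30 | 6·5 = 30
gcd(3,2,5,3,6) = 1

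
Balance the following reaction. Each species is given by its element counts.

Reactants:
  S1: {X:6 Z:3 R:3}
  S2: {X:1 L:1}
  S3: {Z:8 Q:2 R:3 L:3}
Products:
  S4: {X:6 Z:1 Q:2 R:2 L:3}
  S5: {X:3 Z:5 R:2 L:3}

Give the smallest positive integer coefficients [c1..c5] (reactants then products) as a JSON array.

Coefficients: [1, 6, 1, 1, 2]

X: 1·6+6·1+1·0 = 12 | 1·6+2·3 = 12
Z: 1·3+6·0+1·8 = 11 | 1·1+2·5 = 11
Q: 1·0+6·0+1·2 = 2 | 1·2+2·0 = 2
R: 1·3+6·0+1·3 = 6 | 1·2+2·2 = 6
L: 1·0+6·1+1·3 = 9 | 1·3+2·3 = 9
gcd(1,6,1,1,2) = 1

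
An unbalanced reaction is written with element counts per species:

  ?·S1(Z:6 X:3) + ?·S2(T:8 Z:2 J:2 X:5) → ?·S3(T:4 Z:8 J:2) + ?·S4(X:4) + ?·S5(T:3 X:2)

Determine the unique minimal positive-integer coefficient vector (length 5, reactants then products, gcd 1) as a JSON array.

T: 3·0+3·8 = 24 | 3·4+4·0+4·3 = 24
Z: 3·6+3·2 = 24 | 3·8+4·0+4·0 = 24
J: 3·0+3·2 = 6 | 3·2+4·0+4·0 = 6
X: 3·3+3·5 = 24 | 3·0+4·4+4·2 = 24
gcd(3,3,3,4,4) = 1

Coefficients: [3, 3, 3, 4, 4]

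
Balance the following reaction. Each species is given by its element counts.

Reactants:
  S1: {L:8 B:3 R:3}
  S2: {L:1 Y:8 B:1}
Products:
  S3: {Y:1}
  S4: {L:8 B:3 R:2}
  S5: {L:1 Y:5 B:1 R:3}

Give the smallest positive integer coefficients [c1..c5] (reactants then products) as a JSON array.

Coefficients: [3, 1, 3, 3, 1]

L: 3·8+1·1 = 25 | 3·0+3·8+1·1 = 25
Y: 3·0+1·8 = 8 | 3·1+3·0+1·5 = 8
B: 3·3+1·1 = 10 | 3·0+3·3+1·1 = 10
R: 3·3+1·0 = 9 | 3·0+3·2+1·3 = 9
gcd(3,1,3,3,1) = 1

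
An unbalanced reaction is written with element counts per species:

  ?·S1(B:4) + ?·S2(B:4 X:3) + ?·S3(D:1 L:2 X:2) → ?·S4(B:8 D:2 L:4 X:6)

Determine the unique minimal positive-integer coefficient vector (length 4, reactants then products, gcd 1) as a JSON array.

Coefficients: [4, 2, 6, 3]

B: 4·4+2·4+6·0 = 24 | 3·8 = 24
D: 4·0+2·0+6·1 = 6 | 3·2 = 6
L: 4·0+2·0+6·2 = 12 | 3·4 = 12
X: 4·0+2·3+6·2 = 18 | 3·6 = 18
gcd(4,2,6,3) = 1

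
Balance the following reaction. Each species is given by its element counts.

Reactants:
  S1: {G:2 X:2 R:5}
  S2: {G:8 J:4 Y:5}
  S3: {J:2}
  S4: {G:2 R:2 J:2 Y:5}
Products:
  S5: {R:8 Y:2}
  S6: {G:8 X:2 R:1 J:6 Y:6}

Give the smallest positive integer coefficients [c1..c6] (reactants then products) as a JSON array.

G: 4·2+2·8+4·0+4·2 = 32 | 3·0+4·8 = 32
X: 4·2+2·0+4·0+4·0 = 8 | 3·0+4·2 = 8
R: 4·5+2·0+4·0+4·2 = 28 | 3·8+4·1 = 28
J: 4·0+2·4+4·2+4·2 = 24 | 3·0+4·6 = 24
Y: 4·0+2·5+4·0+4·5 = 30 | 3·2+4·6 = 30
gcd(4,2,4,4,3,4) = 1

Coefficients: [4, 2, 4, 4, 3, 4]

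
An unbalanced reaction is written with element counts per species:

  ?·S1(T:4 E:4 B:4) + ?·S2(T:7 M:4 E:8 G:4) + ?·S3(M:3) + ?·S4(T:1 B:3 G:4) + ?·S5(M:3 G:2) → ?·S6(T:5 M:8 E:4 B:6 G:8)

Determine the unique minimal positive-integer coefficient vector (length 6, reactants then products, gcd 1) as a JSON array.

Coefficients: [3, 1, 6, 6, 6, 5]

T: 3·4+1·7+6·0+6·1+6·0 = 25 | 5·5 = 25
M: 3·0+1·4+6·3+6·0+6·3 = 40 | 5·8 = 40
E: 3·4+1·8+6·0+6·0+6·0 = 20 | 5·4 = 20
B: 3·4+1·0+6·0+6·3+6·0 = 30 | 5·6 = 30
G: 3·0+1·4+6·0+6·4+6·2 = 40 | 5·8 = 40
gcd(3,1,6,6,6,5) = 1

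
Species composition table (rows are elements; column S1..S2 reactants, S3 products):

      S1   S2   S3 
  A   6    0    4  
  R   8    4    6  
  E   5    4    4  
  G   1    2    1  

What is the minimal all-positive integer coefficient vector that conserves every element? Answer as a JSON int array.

A: 4·6+1·0 = 24 | 6·4 = 24
R: 4·8+1·4 = 36 | 6·6 = 36
E: 4·5+1·4 = 24 | 6·4 = 24
G: 4·1+1·2 = 6 | 6·1 = 6
gcd(4,1,6) = 1

Coefficients: [4, 1, 6]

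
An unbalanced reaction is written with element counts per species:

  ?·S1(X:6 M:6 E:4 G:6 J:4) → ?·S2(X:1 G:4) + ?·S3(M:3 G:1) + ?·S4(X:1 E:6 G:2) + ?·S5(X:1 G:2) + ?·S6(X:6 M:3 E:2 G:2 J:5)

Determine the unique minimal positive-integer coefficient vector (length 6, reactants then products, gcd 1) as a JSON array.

Coefficients: [5, 2, 6, 2, 2, 4]

X: 5·6 = 30 | 2·1+6·0+2·1+2·1+4·6 = 30
M: 5·6 = 30 | 2·0+6·3+2·0+2·0+4·3 = 30
E: 5·4 = 20 | 2·0+6·0+2·6+2·0+4·2 = 20
G: 5·6 = 30 | 2·4+6·1+2·2+2·2+4·2 = 30
J: 5·4 = 20 | 2·0+6·0+2·0+2·0+4·5 = 20
gcd(5,2,6,2,2,4) = 1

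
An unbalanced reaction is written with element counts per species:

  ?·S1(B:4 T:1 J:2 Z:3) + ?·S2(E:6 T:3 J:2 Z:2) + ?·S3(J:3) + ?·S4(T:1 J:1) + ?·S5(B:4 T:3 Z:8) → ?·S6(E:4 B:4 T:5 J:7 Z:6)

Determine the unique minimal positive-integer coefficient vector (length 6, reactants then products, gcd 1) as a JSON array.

Coefficients: [2, 2, 3, 4, 1, 3]

E: 2·0+2·6+3·0+4·0+1·0 = 12 | 3·4 = 12
B: 2·4+2·0+3·0+4·0+1·4 = 12 | 3·4 = 12
T: 2·1+2·3+3·0+4·1+1·3 = 15 | 3·5 = 15
J: 2·2+2·2+3·3+4·1+1·0 = 21 | 3·7 = 21
Z: 2·3+2·2+3·0+4·0+1·8 = 18 | 3·6 = 18
gcd(2,2,3,4,1,3) = 1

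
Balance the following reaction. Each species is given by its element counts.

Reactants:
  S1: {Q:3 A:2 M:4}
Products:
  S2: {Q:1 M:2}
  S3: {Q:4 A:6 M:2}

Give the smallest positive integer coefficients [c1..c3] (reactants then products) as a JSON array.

Q: 3·3 = 9 | 5·1+1·4 = 9
A: 3·2 = 6 | 5·0+1·6 = 6
M: 3·4 = 12 | 5·2+1·2 = 12
gcd(3,5,1) = 1

Coefficients: [3, 5, 1]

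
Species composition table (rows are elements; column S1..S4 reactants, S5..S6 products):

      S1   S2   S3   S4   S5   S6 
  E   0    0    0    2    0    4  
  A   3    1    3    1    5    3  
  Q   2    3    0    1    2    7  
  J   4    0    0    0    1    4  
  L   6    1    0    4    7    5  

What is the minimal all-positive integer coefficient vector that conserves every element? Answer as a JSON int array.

E: 3·0+4·0+3·0+4·2 = 8 | 4·0+2·4 = 8
A: 3·3+4·1+3·3+4·1 = 26 | 4·5+2·3 = 26
Q: 3·2+4·3+3·0+4·1 = 22 | 4·2+2·7 = 22
J: 3·4+4·0+3·0+4·0 = 12 | 4·1+2·4 = 12
L: 3·6+4·1+3·0+4·4 = 38 | 4·7+2·5 = 38
gcd(3,4,3,4,4,2) = 1

Coefficients: [3, 4, 3, 4, 4, 2]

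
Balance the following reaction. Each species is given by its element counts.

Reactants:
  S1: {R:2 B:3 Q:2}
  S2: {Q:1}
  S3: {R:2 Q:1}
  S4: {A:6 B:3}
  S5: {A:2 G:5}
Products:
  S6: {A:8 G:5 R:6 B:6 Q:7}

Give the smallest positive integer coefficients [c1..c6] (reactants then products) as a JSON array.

Coefficients: [1, 3, 2, 1, 1, 1]

A: 1·0+3·0+2·0+1·6+1·2 = 8 | 1·8 = 8
G: 1·0+3·0+2·0+1·0+1·5 = 5 | 1·5 = 5
R: 1·2+3·0+2·2+1·0+1·0 = 6 | 1·6 = 6
B: 1·3+3·0+2·0+1·3+1·0 = 6 | 1·6 = 6
Q: 1·2+3·1+2·1+1·0+1·0 = 7 | 1·7 = 7
gcd(1,3,2,1,1,1) = 1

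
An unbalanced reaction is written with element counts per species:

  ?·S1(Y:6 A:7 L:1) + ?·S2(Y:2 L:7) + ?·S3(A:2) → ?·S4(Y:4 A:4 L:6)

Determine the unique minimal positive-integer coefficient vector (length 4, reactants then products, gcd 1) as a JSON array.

Coefficients: [2, 4, 3, 5]

Y: 2·6+4·2+3·0 = 20 | 5·4 = 20
A: 2·7+4·0+3·2 = 20 | 5·4 = 20
L: 2·1+4·7+3·0 = 30 | 5·6 = 30
gcd(2,4,3,5) = 1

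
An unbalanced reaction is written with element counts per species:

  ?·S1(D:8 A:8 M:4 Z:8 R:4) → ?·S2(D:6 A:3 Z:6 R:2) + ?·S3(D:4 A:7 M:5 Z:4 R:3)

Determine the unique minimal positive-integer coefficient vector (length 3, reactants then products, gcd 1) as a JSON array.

D: 5·8 = 40 | 4·6+4·4 = 40
A: 5·8 = 40 | 4·3+4·7 = 40
M: 5·4 = 20 | 4·0+4·5 = 20
Z: 5·8 = 40 | 4·6+4·4 = 40
R: 5·4 = 20 | 4·2+4·3 = 20
gcd(5,4,4) = 1

Coefficients: [5, 4, 4]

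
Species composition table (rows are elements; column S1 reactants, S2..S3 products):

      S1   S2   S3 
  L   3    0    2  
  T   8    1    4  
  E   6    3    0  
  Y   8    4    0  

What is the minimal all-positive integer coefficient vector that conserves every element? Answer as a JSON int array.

L: 2·3 = 6 | 4·0+3·2 = 6
T: 2·8 = 16 | 4·1+3·4 = 16
E: 2·6 = 12 | 4·3+3·0 = 12
Y: 2·8 = 16 | 4·4+3·0 = 16
gcd(2,4,3) = 1

Coefficients: [2, 4, 3]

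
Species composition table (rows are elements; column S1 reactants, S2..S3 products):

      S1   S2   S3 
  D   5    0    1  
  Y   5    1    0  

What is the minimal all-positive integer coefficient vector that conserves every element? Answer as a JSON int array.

Coefficients: [1, 5, 5]

D: 1·5 = 5 | 5·0+5·1 = 5
Y: 1·5 = 5 | 5·1+5·0 = 5
gcd(1,5,5) = 1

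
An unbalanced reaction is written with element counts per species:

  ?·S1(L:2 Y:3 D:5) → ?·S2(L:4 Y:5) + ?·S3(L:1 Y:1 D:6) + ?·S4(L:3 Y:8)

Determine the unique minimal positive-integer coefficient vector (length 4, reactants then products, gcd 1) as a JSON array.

Coefficients: [6, 1, 5, 1]

L: 6·2 = 12 | 1·4+5·1+1·3 = 12
Y: 6·3 = 18 | 1·5+5·1+1·8 = 18
D: 6·5 = 30 | 1·0+5·6+1·0 = 30
gcd(6,1,5,1) = 1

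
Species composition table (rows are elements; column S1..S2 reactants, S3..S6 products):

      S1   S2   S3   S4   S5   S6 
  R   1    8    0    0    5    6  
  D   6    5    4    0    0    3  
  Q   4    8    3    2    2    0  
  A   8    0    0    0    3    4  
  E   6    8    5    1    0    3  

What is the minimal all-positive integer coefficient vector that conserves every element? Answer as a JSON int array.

Coefficients: [2, 3, 6, 3, 4, 1]

R: 2·1+3·8 = 26 | 6·0+3·0+4·5+1·6 = 26
D: 2·6+3·5 = 27 | 6·4+3·0+4·0+1·3 = 27
Q: 2·4+3·8 = 32 | 6·3+3·2+4·2+1·0 = 32
A: 2·8+3·0 = 16 | 6·0+3·0+4·3+1·4 = 16
E: 2·6+3·8 = 36 | 6·5+3·1+4·0+1·3 = 36
gcd(2,3,6,3,4,1) = 1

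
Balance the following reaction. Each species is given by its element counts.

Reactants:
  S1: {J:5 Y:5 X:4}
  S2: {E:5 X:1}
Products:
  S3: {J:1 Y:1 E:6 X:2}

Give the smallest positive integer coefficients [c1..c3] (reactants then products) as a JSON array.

Coefficients: [1, 6, 5]

J: 1·5+6·0 = 5 | 5·1 = 5
Y: 1·5+6·0 = 5 | 5·1 = 5
E: 1·0+6·5 = 30 | 5·6 = 30
X: 1·4+6·1 = 10 | 5·2 = 10
gcd(1,6,5) = 1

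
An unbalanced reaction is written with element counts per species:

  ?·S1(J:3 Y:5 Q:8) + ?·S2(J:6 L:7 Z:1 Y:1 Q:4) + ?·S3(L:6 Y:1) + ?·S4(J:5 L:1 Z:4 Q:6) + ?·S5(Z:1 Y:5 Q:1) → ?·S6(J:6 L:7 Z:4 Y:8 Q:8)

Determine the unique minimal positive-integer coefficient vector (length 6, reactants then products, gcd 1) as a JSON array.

Coefficients: [1, 2, 3, 3, 6, 5]

J: 1·3+2·6+3·0+3·5+6·0 = 30 | 5·6 = 30
L: 1·0+2·7+3·6+3·1+6·0 = 35 | 5·7 = 35
Z: 1·0+2·1+3·0+3·4+6·1 = 20 | 5·4 = 20
Y: 1·5+2·1+3·1+3·0+6·5 = 40 | 5·8 = 40
Q: 1·8+2·4+3·0+3·6+6·1 = 40 | 5·8 = 40
gcd(1,2,3,3,6,5) = 1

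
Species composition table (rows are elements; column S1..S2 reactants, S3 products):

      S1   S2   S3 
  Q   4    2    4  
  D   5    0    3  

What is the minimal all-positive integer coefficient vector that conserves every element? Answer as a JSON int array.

Q: 3·4+4·2 = 20 | 5·4 = 20
D: 3·5+4·0 = 15 | 5·3 = 15
gcd(3,4,5) = 1

Coefficients: [3, 4, 5]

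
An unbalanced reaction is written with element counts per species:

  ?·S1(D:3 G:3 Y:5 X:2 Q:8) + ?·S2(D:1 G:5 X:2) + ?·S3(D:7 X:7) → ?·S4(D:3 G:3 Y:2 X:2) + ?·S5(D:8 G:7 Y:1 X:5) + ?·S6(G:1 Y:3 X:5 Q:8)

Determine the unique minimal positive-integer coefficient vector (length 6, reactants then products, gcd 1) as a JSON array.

D: 3·3+5·1+3·7 = 35 | 1·3+4·8+3·0 = 35
G: 3·3+5·5+3·0 = 34 | 1·3+4·7+3·1 = 34
Y: 3·5+5·0+3·0 = 15 | 1·2+4·1+3·3 = 15
X: 3·2+5·2+3·7 = 37 | 1·2+4·5+3·5 = 37
Q: 3·8+5·0+3·0 = 24 | 1·0+4·0+3·8 = 24
gcd(3,5,3,1,4,3) = 1

Coefficients: [3, 5, 3, 1, 4, 3]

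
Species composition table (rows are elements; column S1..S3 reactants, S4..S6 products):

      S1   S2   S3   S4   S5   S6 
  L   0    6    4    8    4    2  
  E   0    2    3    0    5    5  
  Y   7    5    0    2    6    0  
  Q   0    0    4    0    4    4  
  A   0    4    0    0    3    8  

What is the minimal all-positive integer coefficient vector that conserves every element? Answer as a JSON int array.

Coefficients: [1, 5, 5, 4, 4, 1]

L: 1·0+5·6+5·4 = 50 | 4·8+4·4+1·2 = 50
E: 1·0+5·2+5·3 = 25 | 4·0+4·5+1·5 = 25
Y: 1·7+5·5+5·0 = 32 | 4·2+4·6+1·0 = 32
Q: 1·0+5·0+5·4 = 20 | 4·0+4·4+1·4 = 20
A: 1·0+5·4+5·0 = 20 | 4·0+4·3+1·8 = 20
gcd(1,5,5,4,4,1) = 1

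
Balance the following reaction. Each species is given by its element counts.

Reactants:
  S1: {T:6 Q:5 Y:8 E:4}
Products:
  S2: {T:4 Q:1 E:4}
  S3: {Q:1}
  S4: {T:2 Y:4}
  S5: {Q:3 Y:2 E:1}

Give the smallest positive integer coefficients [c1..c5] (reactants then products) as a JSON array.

Coefficients: [4, 3, 5, 6, 4]

T: 4·6 = 24 | 3·4+5·0+6·2+4·0 = 24
Q: 4·5 = 20 | 3·1+5·1+6·0+4·3 = 20
Y: 4·8 = 32 | 3·0+5·0+6·4+4·2 = 32
E: 4·4 = 16 | 3·4+5·0+6·0+4·1 = 16
gcd(4,3,5,6,4) = 1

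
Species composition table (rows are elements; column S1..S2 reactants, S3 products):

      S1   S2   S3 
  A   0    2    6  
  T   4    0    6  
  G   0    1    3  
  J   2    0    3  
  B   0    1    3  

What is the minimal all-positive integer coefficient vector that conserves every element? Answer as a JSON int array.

Coefficients: [3, 6, 2]

A: 3·0+6·2 = 12 | 2·6 = 12
T: 3·4+6·0 = 12 | 2·6 = 12
G: 3·0+6·1 = 6 | 2·3 = 6
J: 3·2+6·0 = 6 | 2·3 = 6
B: 3·0+6·1 = 6 | 2·3 = 6
gcd(3,6,2) = 1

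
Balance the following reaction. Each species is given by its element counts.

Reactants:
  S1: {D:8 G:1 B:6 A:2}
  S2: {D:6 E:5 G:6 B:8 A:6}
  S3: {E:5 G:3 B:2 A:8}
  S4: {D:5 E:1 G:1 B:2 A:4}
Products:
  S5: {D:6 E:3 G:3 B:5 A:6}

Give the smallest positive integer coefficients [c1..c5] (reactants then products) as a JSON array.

D: 1·8+1·6+1·0+2·5 = 24 | 4·6 = 24
E: 1·0+1·5+1·5+2·1 = 12 | 4·3 = 12
G: 1·1+1·6+1·3+2·1 = 12 | 4·3 = 12
B: 1·6+1·8+1·2+2·2 = 20 | 4·5 = 20
A: 1·2+1·6+1·8+2·4 = 24 | 4·6 = 24
gcd(1,1,1,2,4) = 1

Coefficients: [1, 1, 1, 2, 4]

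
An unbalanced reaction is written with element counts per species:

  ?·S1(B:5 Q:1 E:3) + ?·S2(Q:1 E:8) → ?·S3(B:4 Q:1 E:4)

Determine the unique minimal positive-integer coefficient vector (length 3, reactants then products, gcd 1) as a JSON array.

Coefficients: [4, 1, 5]

B: 4·5+1·0 = 20 | 5·4 = 20
Q: 4·1+1·1 = 5 | 5·1 = 5
E: 4·3+1·8 = 20 | 5·4 = 20
gcd(4,1,5) = 1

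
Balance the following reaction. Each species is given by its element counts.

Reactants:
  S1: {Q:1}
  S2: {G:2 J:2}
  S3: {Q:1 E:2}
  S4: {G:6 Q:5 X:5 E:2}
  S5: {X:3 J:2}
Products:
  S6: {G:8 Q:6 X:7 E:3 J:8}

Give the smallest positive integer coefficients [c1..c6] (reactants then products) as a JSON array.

G: 5·0+5·2+2·0+1·6+3·0 = 16 | 2·8 = 16
Q: 5·1+5·0+2·1+1·5+3·0 = 12 | 2·6 = 12
X: 5·0+5·0+2·0+1·5+3·3 = 14 | 2·7 = 14
E: 5·0+5·0+2·2+1·2+3·0 = 6 | 2·3 = 6
J: 5·0+5·2+2·0+1·0+3·2 = 16 | 2·8 = 16
gcd(5,5,2,1,3,2) = 1

Coefficients: [5, 5, 2, 1, 3, 2]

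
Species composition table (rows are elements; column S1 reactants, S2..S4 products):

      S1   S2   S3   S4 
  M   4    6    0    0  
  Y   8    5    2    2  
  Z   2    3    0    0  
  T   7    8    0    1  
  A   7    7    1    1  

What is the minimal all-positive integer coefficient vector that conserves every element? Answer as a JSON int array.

Coefficients: [3, 2, 2, 5]

M: 3·4 = 12 | 2·6+2·0+5·0 = 12
Y: 3·8 = 24 | 2·5+2·2+5·2 = 24
Z: 3·2 = 6 | 2·3+2·0+5·0 = 6
T: 3·7 = 21 | 2·8+2·0+5·1 = 21
A: 3·7 = 21 | 2·7+2·1+5·1 = 21
gcd(3,2,2,5) = 1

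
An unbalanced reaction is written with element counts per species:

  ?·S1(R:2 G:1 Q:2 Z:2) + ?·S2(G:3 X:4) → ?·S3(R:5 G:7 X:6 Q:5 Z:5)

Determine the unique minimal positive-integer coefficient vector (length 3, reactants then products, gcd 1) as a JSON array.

Coefficients: [5, 3, 2]

R: 5·2+3·0 = 10 | 2·5 = 10
G: 5·1+3·3 = 14 | 2·7 = 14
X: 5·0+3·4 = 12 | 2·6 = 12
Q: 5·2+3·0 = 10 | 2·5 = 10
Z: 5·2+3·0 = 10 | 2·5 = 10
gcd(5,3,2) = 1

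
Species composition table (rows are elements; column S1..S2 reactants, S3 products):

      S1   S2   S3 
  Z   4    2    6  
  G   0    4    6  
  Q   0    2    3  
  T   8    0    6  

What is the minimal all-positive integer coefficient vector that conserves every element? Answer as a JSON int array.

Z: 3·4+6·2 = 24 | 4·6 = 24
G: 3·0+6·4 = 24 | 4·6 = 24
Q: 3·0+6·2 = 12 | 4·3 = 12
T: 3·8+6·0 = 24 | 4·6 = 24
gcd(3,6,4) = 1

Coefficients: [3, 6, 4]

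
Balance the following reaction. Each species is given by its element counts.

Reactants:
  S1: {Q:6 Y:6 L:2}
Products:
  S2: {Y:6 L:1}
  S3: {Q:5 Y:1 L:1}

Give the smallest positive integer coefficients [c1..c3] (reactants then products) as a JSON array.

Q: 5·6 = 30 | 4·0+6·5 = 30
Y: 5·6 = 30 | 4·6+6·1 = 30
L: 5·2 = 10 | 4·1+6·1 = 10
gcd(5,4,6) = 1

Coefficients: [5, 4, 6]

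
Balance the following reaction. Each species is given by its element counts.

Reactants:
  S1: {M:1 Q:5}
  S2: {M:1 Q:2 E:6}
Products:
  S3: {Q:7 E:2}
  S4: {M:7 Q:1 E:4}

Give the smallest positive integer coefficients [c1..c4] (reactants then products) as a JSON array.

Coefficients: [5, 2, 4, 1]

M: 5·1+2·1 = 7 | 4·0+1·7 = 7
Q: 5·5+2·2 = 29 | 4·7+1·1 = 29
E: 5·0+2·6 = 12 | 4·2+1·4 = 12
gcd(5,2,4,1) = 1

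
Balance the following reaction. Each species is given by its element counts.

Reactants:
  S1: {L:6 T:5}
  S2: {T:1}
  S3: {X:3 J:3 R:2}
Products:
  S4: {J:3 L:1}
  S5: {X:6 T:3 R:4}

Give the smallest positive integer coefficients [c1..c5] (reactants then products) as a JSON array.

Coefficients: [1, 4, 6, 6, 3]

X: 1·0+4·0+6·3 = 18 | 6·0+3·6 = 18
J: 1·0+4·0+6·3 = 18 | 6·3+3·0 = 18
L: 1·6+4·0+6·0 = 6 | 6·1+3·0 = 6
T: 1·5+4·1+6·0 = 9 | 6·0+3·3 = 9
R: 1·0+4·0+6·2 = 12 | 6·0+3·4 = 12
gcd(1,4,6,6,3) = 1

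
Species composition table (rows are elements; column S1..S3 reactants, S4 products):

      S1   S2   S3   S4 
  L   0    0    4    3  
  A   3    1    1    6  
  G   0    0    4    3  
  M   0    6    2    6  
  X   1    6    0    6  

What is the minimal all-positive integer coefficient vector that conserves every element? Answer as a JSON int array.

L: 6·0+3·0+3·4 = 12 | 4·3 = 12
A: 6·3+3·1+3·1 = 24 | 4·6 = 24
G: 6·0+3·0+3·4 = 12 | 4·3 = 12
M: 6·0+3·6+3·2 = 24 | 4·6 = 24
X: 6·1+3·6+3·0 = 24 | 4·6 = 24
gcd(6,3,3,4) = 1

Coefficients: [6, 3, 3, 4]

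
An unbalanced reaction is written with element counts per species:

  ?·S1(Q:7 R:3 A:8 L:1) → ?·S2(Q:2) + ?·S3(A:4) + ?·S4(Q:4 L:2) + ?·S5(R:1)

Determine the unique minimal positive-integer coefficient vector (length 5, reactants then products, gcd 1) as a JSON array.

Q: 2·7 = 14 | 5·2+4·0+1·4+6·0 = 14
R: 2·3 = 6 | 5·0+4·0+1·0+6·1 = 6
A: 2·8 = 16 | 5·0+4·4+1·0+6·0 = 16
L: 2·1 = 2 | 5·0+4·0+1·2+6·0 = 2
gcd(2,5,4,1,6) = 1

Coefficients: [2, 5, 4, 1, 6]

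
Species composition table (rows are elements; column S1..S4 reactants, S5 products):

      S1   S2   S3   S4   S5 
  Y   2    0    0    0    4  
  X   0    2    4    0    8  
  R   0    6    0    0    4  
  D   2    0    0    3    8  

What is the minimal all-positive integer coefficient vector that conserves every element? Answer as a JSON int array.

Y: 6·2+2·0+5·0+4·0 = 12 | 3·4 = 12
X: 6·0+2·2+5·4+4·0 = 24 | 3·8 = 24
R: 6·0+2·6+5·0+4·0 = 12 | 3·4 = 12
D: 6·2+2·0+5·0+4·3 = 24 | 3·8 = 24
gcd(6,2,5,4,3) = 1

Coefficients: [6, 2, 5, 4, 3]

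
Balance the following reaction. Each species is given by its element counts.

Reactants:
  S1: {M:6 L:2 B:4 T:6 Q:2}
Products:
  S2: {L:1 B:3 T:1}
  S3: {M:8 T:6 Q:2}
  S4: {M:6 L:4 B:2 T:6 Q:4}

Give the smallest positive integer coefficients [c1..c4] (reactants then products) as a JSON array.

M: 5·6 = 30 | 6·0+3·8+1·6 = 30
L: 5·2 = 10 | 6·1+3·0+1·4 = 10
B: 5·4 = 20 | 6·3+3·0+1·2 = 20
T: 5·6 = 30 | 6·1+3·6+1·6 = 30
Q: 5·2 = 10 | 6·0+3·2+1·4 = 10
gcd(5,6,3,1) = 1

Coefficients: [5, 6, 3, 1]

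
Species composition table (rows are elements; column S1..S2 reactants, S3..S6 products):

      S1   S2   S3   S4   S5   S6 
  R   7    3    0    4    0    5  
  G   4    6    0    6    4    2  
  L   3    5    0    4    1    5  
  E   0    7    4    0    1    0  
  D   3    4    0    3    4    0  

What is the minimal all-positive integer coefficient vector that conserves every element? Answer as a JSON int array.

Coefficients: [1, 4, 6, 1, 4, 3]

R: 1·7+4·3 = 19 | 6·0+1·4+4·0+3·5 = 19
G: 1·4+4·6 = 28 | 6·0+1·6+4·4+3·2 = 28
L: 1·3+4·5 = 23 | 6·0+1·4+4·1+3·5 = 23
E: 1·0+4·7 = 28 | 6·4+1·0+4·1+3·0 = 28
D: 1·3+4·4 = 19 | 6·0+1·3+4·4+3·0 = 19
gcd(1,4,6,1,4,3) = 1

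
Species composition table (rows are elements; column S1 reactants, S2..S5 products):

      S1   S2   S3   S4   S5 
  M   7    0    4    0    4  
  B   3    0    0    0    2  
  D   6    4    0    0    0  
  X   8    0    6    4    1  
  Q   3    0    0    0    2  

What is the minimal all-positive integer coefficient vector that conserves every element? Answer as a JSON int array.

Coefficients: [4, 6, 1, 5, 6]

M: 4·7 = 28 | 6·0+1·4+5·0+6·4 = 28
B: 4·3 = 12 | 6·0+1·0+5·0+6·2 = 12
D: 4·6 = 24 | 6·4+1·0+5·0+6·0 = 24
X: 4·8 = 32 | 6·0+1·6+5·4+6·1 = 32
Q: 4·3 = 12 | 6·0+1·0+5·0+6·2 = 12
gcd(4,6,1,5,6) = 1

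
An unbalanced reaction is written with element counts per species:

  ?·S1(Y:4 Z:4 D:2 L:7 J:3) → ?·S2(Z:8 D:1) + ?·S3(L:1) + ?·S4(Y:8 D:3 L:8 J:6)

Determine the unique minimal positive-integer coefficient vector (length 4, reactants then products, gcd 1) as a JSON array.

Coefficients: [2, 1, 6, 1]

Y: 2·4 = 8 | 1·0+6·0+1·8 = 8
Z: 2·4 = 8 | 1·8+6·0+1·0 = 8
D: 2·2 = 4 | 1·1+6·0+1·3 = 4
L: 2·7 = 14 | 1·0+6·1+1·8 = 14
J: 2·3 = 6 | 1·0+6·0+1·6 = 6
gcd(2,1,6,1) = 1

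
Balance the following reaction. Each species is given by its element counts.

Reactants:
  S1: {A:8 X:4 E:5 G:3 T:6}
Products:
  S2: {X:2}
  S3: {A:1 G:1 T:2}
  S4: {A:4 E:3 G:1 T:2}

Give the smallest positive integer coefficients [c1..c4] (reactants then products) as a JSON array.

Coefficients: [3, 6, 4, 5]

A: 3·8 = 24 | 6·0+4·1+5·4 = 24
X: 3·4 = 12 | 6·2+4·0+5·0 = 12
E: 3·5 = 15 | 6·0+4·0+5·3 = 15
G: 3·3 = 9 | 6·0+4·1+5·1 = 9
T: 3·6 = 18 | 6·0+4·2+5·2 = 18
gcd(3,6,4,5) = 1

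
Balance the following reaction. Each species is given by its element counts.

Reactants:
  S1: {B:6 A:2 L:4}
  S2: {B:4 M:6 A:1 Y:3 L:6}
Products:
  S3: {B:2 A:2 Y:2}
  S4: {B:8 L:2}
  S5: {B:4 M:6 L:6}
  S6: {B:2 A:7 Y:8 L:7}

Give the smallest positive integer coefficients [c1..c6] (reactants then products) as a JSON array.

B: 5·6+6·4 = 54 | 1·2+3·8+6·4+2·2 = 54
M: 5·0+6·6 = 36 | 1·0+3·0+6·6+2·0 = 36
A: 5·2+6·1 = 16 | 1·2+3·0+6·0+2·7 = 16
Y: 5·0+6·3 = 18 | 1·2+3·0+6·0+2·8 = 18
L: 5·4+6·6 = 56 | 1·0+3·2+6·6+2·7 = 56
gcd(5,6,1,3,6,2) = 1

Coefficients: [5, 6, 1, 3, 6, 2]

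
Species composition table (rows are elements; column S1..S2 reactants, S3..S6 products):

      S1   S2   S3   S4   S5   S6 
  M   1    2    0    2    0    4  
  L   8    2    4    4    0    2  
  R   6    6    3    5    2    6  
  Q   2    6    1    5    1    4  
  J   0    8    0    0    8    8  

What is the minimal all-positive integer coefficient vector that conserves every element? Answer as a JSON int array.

Coefficients: [4, 5, 5, 5, 4, 1]

M: 4·1+5·2 = 14 | 5·0+5·2+4·0+1·4 = 14
L: 4·8+5·2 = 42 | 5·4+5·4+4·0+1·2 = 42
R: 4·6+5·6 = 54 | 5·3+5·5+4·2+1·6 = 54
Q: 4·2+5·6 = 38 | 5·1+5·5+4·1+1·4 = 38
J: 4·0+5·8 = 40 | 5·0+5·0+4·8+1·8 = 40
gcd(4,5,5,5,4,1) = 1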